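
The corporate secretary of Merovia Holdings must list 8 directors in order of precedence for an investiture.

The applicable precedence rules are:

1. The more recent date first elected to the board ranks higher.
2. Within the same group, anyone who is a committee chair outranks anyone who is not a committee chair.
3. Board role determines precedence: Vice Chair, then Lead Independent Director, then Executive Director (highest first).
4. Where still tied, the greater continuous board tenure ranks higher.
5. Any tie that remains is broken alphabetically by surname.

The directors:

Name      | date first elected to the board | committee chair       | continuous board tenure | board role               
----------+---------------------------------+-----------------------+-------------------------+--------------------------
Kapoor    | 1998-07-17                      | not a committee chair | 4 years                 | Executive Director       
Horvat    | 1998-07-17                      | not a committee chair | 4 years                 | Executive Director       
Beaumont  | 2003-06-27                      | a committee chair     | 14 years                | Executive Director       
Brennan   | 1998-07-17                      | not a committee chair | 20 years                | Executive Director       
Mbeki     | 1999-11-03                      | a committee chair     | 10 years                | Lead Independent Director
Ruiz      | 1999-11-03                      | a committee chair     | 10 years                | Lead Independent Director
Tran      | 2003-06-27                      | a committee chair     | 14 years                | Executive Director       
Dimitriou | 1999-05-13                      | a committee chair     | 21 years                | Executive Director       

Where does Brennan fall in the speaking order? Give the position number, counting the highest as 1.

By date first elected to the board (later first): Beaumont and Tran (both 2003-06-27); then Mbeki and Ruiz (both 1999-11-03); then Dimitriou (1999-05-13); then Brennan, Horvat and Kapoor (each 1998-07-17).
Beaumont and Tran are each a committee chair, so the next rule applies.
Beaumont and Tran are each Executive Director, so the next rule applies.
Beaumont and Tran both have continuous board tenure 14 years, so the next rule applies.
Among Beaumont and Tran, alphabetically by surname: Beaumont before Tran.
Mbeki and Ruiz are each a committee chair, so the next rule applies.
Mbeki and Ruiz are each Lead Independent Director, so the next rule applies.
Mbeki and Ruiz both have continuous board tenure 10 years, so the next rule applies.
Among Mbeki and Ruiz, alphabetically by surname: Mbeki before Ruiz.
Brennan, Horvat and Kapoor are each not a committee chair, so the next rule applies.
Brennan, Horvat and Kapoor are each Executive Director, so the next rule applies.
Among Brennan, Horvat and Kapoor, by continuous board tenure (higher first): Brennan (20 years) before Horvat and Kapoor (4 years).
Among Horvat and Kapoor, alphabetically by surname: Horvat before Kapoor.
Order: Beaumont, Tran, Mbeki, Ruiz, Dimitriou, Brennan, Horvat, Kapoor. So position 6.

6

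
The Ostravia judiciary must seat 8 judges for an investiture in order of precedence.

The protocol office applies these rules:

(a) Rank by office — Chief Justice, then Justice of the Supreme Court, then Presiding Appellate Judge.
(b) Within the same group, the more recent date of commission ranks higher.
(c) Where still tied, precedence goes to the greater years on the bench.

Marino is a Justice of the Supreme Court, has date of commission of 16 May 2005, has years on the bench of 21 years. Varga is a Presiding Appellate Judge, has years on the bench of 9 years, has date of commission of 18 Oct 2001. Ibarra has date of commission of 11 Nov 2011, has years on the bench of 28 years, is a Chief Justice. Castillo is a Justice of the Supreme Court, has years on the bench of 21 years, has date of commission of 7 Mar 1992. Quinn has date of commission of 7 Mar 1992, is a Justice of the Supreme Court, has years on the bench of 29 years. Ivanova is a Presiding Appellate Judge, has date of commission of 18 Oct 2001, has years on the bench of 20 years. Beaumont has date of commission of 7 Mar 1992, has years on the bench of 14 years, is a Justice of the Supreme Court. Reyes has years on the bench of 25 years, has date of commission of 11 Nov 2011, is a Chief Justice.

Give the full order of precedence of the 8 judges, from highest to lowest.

By office: Ibarra and Reyes (Chief Justice); then Marino, Quinn, Castillo and Beaumont (Justice of the Supreme Court); then Ivanova and Varga (Presiding Appellate Judge).
Ibarra and Reyes both have date of commission 11 Nov 2011, so the next rule applies.
Among Ibarra and Reyes, by years on the bench (higher first): Ibarra (28 years) before Reyes (25 years).
Among Marino, Quinn, Castillo and Beaumont, by date of commission (later first): Marino (16 May 2005) before Quinn, Castillo and Beaumont (7 Mar 1992).
Among Quinn, Castillo and Beaumont, by years on the bench (higher first): Quinn (29 years) before Castillo (21 years) before Beaumont (14 years).
Ivanova and Varga both have date of commission 18 Oct 2001, so the next rule applies.
Among Ivanova and Varga, by years on the bench (higher first): Ivanova (20 years) before Varga (9 years).
Full order: Ibarra, Reyes, Marino, Quinn, Castillo, Beaumont, Ivanova, Varga.

Ibarra, Reyes, Marino, Quinn, Castillo, Beaumont, Ivanova, Varga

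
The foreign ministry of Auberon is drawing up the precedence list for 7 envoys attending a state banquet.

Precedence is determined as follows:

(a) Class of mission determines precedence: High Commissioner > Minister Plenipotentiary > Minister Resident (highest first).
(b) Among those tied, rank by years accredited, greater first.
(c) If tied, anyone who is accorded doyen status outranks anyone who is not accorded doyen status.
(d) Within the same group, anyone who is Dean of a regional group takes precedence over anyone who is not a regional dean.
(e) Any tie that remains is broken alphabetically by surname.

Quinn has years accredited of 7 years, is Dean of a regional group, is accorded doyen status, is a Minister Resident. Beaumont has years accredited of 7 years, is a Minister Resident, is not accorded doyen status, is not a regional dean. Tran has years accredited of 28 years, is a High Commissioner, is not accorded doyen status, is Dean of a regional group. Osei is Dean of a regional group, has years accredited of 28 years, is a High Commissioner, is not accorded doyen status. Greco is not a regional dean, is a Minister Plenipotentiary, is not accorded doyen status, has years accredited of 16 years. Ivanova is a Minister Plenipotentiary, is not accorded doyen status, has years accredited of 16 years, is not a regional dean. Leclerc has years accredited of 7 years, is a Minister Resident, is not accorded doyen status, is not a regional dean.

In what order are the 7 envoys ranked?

Osei, Tran, Greco, Ivanova, Quinn, Beaumont, Leclerc

By class of mission: Osei and Tran (High Commissioner); then Greco and Ivanova (Minister Plenipotentiary); then Quinn, Beaumont and Leclerc (Minister Resident).
Osei and Tran both have years accredited 28 years, so the next rule applies.
Osei and Tran are each not accorded doyen status, so the next rule applies.
Osei and Tran are each Dean of a regional group, so the next rule applies.
Among Osei and Tran, alphabetically by surname: Osei before Tran.
Greco and Ivanova both have years accredited 16 years, so the next rule applies.
Greco and Ivanova are each not accorded doyen status, so the next rule applies.
Greco and Ivanova are each not a regional dean, so the next rule applies.
Among Greco and Ivanova, alphabetically by surname: Greco before Ivanova.
Quinn, Beaumont and Leclerc all have years accredited 7 years, so the next rule applies.
Among Quinn, Beaumont and Leclerc, accorded doyen status before not accorded doyen status: Quinn (accorded doyen status) before Beaumont and Leclerc (not accorded doyen status).
Beaumont and Leclerc are each not a regional dean, so the next rule applies.
Among Beaumont and Leclerc, alphabetically by surname: Beaumont before Leclerc.
Full order: Osei, Tran, Greco, Ivanova, Quinn, Beaumont, Leclerc.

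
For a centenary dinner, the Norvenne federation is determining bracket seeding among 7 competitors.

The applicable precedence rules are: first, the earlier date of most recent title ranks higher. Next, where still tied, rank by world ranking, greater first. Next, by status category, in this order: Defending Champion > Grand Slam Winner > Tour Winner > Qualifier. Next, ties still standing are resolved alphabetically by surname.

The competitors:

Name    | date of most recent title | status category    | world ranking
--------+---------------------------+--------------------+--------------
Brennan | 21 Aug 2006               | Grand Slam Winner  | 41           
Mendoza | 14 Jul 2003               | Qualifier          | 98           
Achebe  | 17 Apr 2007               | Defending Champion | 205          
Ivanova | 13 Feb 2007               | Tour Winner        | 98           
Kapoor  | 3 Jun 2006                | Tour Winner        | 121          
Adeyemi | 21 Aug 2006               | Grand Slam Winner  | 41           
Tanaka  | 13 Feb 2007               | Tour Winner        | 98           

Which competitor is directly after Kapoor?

By date of most recent title (earlier first): Mendoza (14 Jul 2003); then Kapoor (3 Jun 2006); then Adeyemi and Brennan (both 21 Aug 2006); then Ivanova and Tanaka (both 13 Feb 2007); then Achebe (17 Apr 2007).
Adeyemi and Brennan both have world ranking 41, so the next rule applies.
Adeyemi and Brennan are each Grand Slam Winner, so the next rule applies.
Among Adeyemi and Brennan, alphabetically by surname: Adeyemi before Brennan.
Ivanova and Tanaka both have world ranking 98, so the next rule applies.
Ivanova and Tanaka are each Tour Winner, so the next rule applies.
Among Ivanova and Tanaka, alphabetically by surname: Ivanova before Tanaka.
Order: Mendoza, Kapoor, Adeyemi, Brennan, Ivanova, Tanaka, Achebe.

Adeyemi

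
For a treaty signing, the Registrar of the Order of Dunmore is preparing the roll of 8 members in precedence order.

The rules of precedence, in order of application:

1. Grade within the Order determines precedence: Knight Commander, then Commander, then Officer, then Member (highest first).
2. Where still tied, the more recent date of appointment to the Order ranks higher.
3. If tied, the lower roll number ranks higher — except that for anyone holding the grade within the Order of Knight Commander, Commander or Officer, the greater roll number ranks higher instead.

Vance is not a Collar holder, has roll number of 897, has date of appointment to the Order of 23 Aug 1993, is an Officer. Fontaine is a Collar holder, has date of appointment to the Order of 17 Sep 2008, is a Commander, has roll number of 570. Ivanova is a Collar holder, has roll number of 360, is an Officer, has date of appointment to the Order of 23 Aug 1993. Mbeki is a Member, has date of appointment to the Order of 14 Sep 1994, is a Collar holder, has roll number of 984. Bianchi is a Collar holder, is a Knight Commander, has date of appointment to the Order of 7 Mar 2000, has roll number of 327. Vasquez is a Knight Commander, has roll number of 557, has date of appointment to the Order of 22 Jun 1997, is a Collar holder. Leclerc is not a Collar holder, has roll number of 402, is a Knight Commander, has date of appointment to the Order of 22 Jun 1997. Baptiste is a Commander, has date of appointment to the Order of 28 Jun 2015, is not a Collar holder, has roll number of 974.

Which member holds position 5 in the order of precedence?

By grade within the Order: Bianchi, Vasquez and Leclerc (Knight Commander); then Baptiste and Fontaine (Commander); then Vance and Ivanova (Officer); then Mbeki (Member).
Among Bianchi, Vasquez and Leclerc, by date of appointment to the Order (later first): Bianchi (7 Mar 2000) before Vasquez and Leclerc (22 Jun 1997).
Among Vasquez and Leclerc, by roll number (higher first) (reversed rule for this group): Vasquez (557) before Leclerc (402).
Among Baptiste and Fontaine, by date of appointment to the Order (later first): Baptiste (28 Jun 2015) before Fontaine (17 Sep 2008).
Vance and Ivanova both have date of appointment to the Order 23 Aug 1993, so the next rule applies.
Among Vance and Ivanova, by roll number (higher first) (reversed rule for this group): Vance (897) before Ivanova (360).
Order: Bianchi, Vasquez, Leclerc, Baptiste, Fontaine, Vance, Ivanova, Mbeki.

Fontaine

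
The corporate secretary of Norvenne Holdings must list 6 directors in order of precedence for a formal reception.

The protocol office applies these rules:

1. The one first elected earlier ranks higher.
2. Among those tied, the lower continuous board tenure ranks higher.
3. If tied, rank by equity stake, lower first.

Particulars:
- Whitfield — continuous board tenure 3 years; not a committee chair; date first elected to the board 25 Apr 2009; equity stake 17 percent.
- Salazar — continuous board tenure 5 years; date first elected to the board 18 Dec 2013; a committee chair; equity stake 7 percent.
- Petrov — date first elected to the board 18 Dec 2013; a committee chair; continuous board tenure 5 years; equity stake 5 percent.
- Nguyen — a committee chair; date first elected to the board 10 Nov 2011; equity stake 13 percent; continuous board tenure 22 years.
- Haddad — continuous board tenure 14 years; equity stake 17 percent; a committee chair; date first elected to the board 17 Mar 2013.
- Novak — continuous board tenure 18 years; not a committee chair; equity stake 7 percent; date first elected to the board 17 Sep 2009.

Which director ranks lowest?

By date first elected to the board (earlier first): Whitfield (25 Apr 2009); then Novak (17 Sep 2009); then Nguyen (10 Nov 2011); then Haddad (17 Mar 2013); then Petrov and Salazar (both 18 Dec 2013).
Petrov and Salazar both have continuous board tenure 5 years, so the next rule applies.
Among Petrov and Salazar, by equity stake (lower first): Petrov (5 percent) before Salazar (7 percent).
Order: Whitfield, Novak, Nguyen, Haddad, Petrov, Salazar.

Salazar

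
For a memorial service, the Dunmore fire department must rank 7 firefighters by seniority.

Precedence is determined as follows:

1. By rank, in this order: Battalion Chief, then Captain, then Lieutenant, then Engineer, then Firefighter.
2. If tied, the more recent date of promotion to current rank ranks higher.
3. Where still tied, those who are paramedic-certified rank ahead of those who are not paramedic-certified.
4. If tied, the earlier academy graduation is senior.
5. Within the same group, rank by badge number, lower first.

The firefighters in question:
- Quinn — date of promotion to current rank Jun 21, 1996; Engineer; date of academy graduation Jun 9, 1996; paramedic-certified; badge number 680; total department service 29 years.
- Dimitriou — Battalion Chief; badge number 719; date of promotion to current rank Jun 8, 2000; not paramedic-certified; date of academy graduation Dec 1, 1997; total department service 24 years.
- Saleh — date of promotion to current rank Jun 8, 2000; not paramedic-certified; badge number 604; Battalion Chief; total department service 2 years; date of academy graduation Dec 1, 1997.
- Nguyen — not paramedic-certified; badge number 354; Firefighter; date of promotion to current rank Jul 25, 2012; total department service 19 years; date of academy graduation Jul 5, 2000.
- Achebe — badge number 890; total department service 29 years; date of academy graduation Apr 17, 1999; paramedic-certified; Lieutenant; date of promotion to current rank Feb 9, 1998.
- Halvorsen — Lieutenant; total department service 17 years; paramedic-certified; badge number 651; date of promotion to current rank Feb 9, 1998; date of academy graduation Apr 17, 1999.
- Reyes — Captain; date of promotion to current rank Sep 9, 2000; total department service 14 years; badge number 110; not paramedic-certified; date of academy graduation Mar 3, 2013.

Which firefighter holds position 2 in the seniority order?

By rank: Saleh and Dimitriou (Battalion Chief); then Reyes (Captain); then Halvorsen and Achebe (Lieutenant); then Quinn (Engineer); then Nguyen (Firefighter).
Saleh and Dimitriou both have date of promotion to current rank Jun 8, 2000, so the next rule applies.
Saleh and Dimitriou are each not paramedic-certified, so the next rule applies.
Saleh and Dimitriou both have date of academy graduation Dec 1, 1997, so the next rule applies.
Among Saleh and Dimitriou, by badge number (lower first): Saleh (604) before Dimitriou (719).
Halvorsen and Achebe both have date of promotion to current rank Feb 9, 1998, so the next rule applies.
Halvorsen and Achebe are each paramedic-certified, so the next rule applies.
Halvorsen and Achebe both have date of academy graduation Apr 17, 1999, so the next rule applies.
Among Halvorsen and Achebe, by badge number (lower first): Halvorsen (651) before Achebe (890).
Order: Saleh, Dimitriou, Reyes, Halvorsen, Achebe, Quinn, Nguyen.

Dimitriou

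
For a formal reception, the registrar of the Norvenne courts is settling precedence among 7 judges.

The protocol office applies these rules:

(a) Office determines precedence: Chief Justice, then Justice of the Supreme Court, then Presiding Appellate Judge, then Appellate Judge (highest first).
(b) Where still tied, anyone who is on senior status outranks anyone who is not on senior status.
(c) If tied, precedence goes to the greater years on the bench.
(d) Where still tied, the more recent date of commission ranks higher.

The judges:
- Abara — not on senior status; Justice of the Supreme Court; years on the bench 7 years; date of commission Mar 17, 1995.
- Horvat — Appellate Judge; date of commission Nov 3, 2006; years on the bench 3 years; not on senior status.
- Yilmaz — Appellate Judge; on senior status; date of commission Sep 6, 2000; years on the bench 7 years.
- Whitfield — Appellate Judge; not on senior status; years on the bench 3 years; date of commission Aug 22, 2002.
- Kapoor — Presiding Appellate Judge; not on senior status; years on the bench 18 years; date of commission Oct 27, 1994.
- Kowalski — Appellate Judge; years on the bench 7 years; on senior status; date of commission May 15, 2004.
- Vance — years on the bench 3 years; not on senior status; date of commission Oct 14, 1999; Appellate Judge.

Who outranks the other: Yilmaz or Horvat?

Yilmaz

By office: Abara (Justice of the Supreme Court); then Kapoor (Presiding Appellate Judge); then Kowalski, Yilmaz, Horvat, Whitfield and Vance (Appellate Judge).
Among Kowalski, Yilmaz, Horvat, Whitfield and Vance, on senior status before not on senior status: Kowalski and Yilmaz (on senior status) before Horvat, Whitfield and Vance (not on senior status).
Kowalski and Yilmaz both have years on the bench 7 years, so the next rule applies.
Among Kowalski and Yilmaz, by date of commission (later first): Kowalski (May 15, 2004) before Yilmaz (Sep 6, 2000).
Horvat, Whitfield and Vance all have years on the bench 3 years, so the next rule applies.
Among Horvat, Whitfield and Vance, by date of commission (later first): Horvat (Nov 3, 2006) before Whitfield (Aug 22, 2002) before Vance (Oct 14, 1999).
So Yilmaz takes precedence.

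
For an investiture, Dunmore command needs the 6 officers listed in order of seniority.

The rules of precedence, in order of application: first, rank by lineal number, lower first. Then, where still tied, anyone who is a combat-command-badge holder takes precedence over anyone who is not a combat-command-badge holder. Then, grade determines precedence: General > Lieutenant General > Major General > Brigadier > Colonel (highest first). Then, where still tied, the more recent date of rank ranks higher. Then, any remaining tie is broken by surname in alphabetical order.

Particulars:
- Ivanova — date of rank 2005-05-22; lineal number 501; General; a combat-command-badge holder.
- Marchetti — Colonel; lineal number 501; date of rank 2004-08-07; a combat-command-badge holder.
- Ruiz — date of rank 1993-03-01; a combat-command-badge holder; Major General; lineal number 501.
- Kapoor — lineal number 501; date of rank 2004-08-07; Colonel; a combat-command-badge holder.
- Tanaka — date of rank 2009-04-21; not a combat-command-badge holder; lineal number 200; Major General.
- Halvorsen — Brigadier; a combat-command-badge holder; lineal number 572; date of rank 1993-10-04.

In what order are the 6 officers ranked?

By lineal number (lower first): Tanaka (200); then Ivanova, Ruiz, Kapoor and Marchetti (each 501); then Halvorsen (572).
Ivanova, Ruiz, Kapoor and Marchetti are each a combat-command-badge holder, so the next rule applies.
Among Ivanova, Ruiz, Kapoor and Marchetti, by grade: Ivanova (General) before Ruiz (Major General) before Kapoor and Marchetti (Colonel).
Kapoor and Marchetti both have date of rank 2004-08-07, so the next rule applies.
Among Kapoor and Marchetti, alphabetically by surname: Kapoor before Marchetti.
Full order: Tanaka, Ivanova, Ruiz, Kapoor, Marchetti, Halvorsen.

Tanaka, Ivanova, Ruiz, Kapoor, Marchetti, Halvorsen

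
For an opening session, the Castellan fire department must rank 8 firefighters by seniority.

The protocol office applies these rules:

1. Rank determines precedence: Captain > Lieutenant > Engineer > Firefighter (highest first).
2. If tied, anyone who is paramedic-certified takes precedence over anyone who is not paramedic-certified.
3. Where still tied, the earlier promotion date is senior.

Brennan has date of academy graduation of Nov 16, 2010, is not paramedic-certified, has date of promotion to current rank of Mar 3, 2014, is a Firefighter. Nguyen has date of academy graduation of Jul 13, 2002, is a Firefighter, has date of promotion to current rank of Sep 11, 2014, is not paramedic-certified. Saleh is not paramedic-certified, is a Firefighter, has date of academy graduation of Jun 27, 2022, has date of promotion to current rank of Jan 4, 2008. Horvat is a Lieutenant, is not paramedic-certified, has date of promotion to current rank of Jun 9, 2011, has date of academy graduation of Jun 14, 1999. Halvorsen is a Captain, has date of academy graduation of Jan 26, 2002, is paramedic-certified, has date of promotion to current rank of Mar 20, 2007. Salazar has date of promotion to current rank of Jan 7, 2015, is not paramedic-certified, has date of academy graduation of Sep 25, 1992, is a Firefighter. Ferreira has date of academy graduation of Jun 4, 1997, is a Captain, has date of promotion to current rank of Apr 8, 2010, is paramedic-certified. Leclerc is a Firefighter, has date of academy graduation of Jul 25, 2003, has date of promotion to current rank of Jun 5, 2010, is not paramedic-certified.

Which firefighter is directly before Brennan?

Leclerc

By rank: Halvorsen and Ferreira (Captain); then Horvat (Lieutenant); then Saleh, Leclerc, Brennan, Nguyen and Salazar (Firefighter).
Halvorsen and Ferreira are each paramedic-certified, so the next rule applies.
Among Halvorsen and Ferreira, by date of promotion to current rank (earlier first): Halvorsen (Mar 20, 2007) before Ferreira (Apr 8, 2010).
Saleh, Leclerc, Brennan, Nguyen and Salazar are each not paramedic-certified, so the next rule applies.
Among Saleh, Leclerc, Brennan, Nguyen and Salazar, by date of promotion to current rank (earlier first): Saleh (Jan 4, 2008) before Leclerc (Jun 5, 2010) before Brennan (Mar 3, 2014) before Nguyen (Sep 11, 2014) before Salazar (Jan 7, 2015).
Order: Halvorsen, Ferreira, Horvat, Saleh, Leclerc, Brennan, Nguyen, Salazar.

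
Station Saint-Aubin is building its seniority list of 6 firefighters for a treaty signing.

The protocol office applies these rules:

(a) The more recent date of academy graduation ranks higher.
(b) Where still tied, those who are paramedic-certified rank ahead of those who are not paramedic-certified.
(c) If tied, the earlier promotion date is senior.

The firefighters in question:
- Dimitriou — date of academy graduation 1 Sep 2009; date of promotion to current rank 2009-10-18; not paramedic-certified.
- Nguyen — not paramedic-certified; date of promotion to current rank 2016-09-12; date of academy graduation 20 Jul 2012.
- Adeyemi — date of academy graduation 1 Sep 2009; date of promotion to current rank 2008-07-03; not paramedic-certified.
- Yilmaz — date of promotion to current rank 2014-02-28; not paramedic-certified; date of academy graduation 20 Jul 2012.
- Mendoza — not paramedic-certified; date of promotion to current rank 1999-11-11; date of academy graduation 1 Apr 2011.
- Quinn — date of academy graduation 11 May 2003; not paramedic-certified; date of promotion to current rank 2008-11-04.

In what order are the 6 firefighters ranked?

By date of academy graduation (later first): Yilmaz and Nguyen (both 20 Jul 2012); then Mendoza (1 Apr 2011); then Adeyemi and Dimitriou (both 1 Sep 2009); then Quinn (11 May 2003).
Yilmaz and Nguyen are each not paramedic-certified, so the next rule applies.
Among Yilmaz and Nguyen, by date of promotion to current rank (earlier first): Yilmaz (2014-02-28) before Nguyen (2016-09-12).
Adeyemi and Dimitriou are each not paramedic-certified, so the next rule applies.
Among Adeyemi and Dimitriou, by date of promotion to current rank (earlier first): Adeyemi (2008-07-03) before Dimitriou (2009-10-18).
Full order: Yilmaz, Nguyen, Mendoza, Adeyemi, Dimitriou, Quinn.

Yilmaz, Nguyen, Mendoza, Adeyemi, Dimitriou, Quinn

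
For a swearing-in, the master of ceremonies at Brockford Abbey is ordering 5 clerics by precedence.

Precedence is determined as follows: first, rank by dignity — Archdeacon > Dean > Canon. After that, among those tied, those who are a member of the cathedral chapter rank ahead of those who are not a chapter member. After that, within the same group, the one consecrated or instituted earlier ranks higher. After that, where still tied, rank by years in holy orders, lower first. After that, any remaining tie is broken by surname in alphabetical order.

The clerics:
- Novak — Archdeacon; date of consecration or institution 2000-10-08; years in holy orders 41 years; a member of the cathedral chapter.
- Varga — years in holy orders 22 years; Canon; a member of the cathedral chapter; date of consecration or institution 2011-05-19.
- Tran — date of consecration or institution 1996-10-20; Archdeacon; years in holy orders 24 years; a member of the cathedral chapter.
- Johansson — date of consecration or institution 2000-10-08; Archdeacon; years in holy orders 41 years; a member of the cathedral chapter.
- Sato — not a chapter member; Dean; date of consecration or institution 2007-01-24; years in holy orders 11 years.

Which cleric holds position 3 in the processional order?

By dignity: Tran, Johansson and Novak (Archdeacon); then Sato (Dean); then Varga (Canon).
Tran, Johansson and Novak are each a member of the cathedral chapter, so the next rule applies.
Among Tran, Johansson and Novak, by date of consecration or institution (earlier first): Tran (1996-10-20) before Johansson and Novak (2000-10-08).
Johansson and Novak both have years in holy orders 41 years, so the next rule applies.
Among Johansson and Novak, alphabetically by surname: Johansson before Novak.
Order: Tran, Johansson, Novak, Sato, Varga.

Novak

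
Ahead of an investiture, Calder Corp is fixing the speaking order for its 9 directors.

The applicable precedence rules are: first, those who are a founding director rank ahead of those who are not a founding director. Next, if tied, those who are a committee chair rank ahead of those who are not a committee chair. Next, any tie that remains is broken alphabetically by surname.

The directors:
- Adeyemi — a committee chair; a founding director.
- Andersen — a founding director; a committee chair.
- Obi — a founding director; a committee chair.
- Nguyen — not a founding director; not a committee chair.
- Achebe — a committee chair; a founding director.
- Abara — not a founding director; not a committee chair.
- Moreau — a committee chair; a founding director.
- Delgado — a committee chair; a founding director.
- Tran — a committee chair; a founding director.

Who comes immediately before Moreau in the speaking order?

By the first rule: Achebe, Adeyemi, Andersen, Delgado, Moreau, Obi and Tran (each a founding director); then Abara and Nguyen (both not a founding director).
Achebe, Adeyemi, Andersen, Delgado, Moreau, Obi and Tran are each a committee chair, so the next rule applies.
Among Achebe, Adeyemi, Andersen, Delgado, Moreau, Obi and Tran, alphabetically by surname: Achebe before Adeyemi before Andersen before Delgado before Moreau before Obi before Tran.
Abara and Nguyen are each not a committee chair, so the next rule applies.
Among Abara and Nguyen, alphabetically by surname: Abara before Nguyen.
Order: Achebe, Adeyemi, Andersen, Delgado, Moreau, Obi, Tran, Abara, Nguyen.

Delgado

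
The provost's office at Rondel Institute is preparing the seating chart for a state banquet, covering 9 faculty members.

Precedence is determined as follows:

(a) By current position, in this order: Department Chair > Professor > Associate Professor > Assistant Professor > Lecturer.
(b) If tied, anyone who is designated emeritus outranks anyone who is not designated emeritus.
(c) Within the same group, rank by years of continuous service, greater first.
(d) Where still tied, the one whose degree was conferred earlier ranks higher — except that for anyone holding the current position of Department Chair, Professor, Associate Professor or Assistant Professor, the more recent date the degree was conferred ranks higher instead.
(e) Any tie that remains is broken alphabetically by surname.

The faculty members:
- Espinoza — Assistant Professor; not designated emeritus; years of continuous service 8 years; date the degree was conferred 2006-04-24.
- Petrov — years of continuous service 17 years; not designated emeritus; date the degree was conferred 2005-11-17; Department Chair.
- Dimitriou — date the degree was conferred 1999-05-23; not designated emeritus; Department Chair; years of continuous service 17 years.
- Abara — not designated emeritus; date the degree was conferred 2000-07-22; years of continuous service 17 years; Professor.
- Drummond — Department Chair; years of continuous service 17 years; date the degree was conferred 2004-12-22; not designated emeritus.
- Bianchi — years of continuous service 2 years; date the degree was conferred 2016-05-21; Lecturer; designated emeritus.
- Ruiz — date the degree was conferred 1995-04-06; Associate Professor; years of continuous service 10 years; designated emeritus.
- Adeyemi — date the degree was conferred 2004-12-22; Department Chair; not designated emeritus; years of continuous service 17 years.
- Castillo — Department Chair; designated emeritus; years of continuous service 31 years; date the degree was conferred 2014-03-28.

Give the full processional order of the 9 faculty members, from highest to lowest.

By current position: Castillo, Petrov, Adeyemi, Drummond and Dimitriou (Department Chair); then Abara (Professor); then Ruiz (Associate Professor); then Espinoza (Assistant Professor); then Bianchi (Lecturer).
Among Castillo, Petrov, Adeyemi, Drummond and Dimitriou, designated emeritus before not designated emeritus: Castillo (designated emeritus) before Petrov, Adeyemi, Drummond and Dimitriou (not designated emeritus).
Petrov, Adeyemi, Drummond and Dimitriou all have years of continuous service 17 years, so the next rule applies.
Among Petrov, Adeyemi, Drummond and Dimitriou, by date the degree was conferred (later first) (reversed rule for this group): Petrov (2005-11-17) before Adeyemi and Drummond (2004-12-22) before Dimitriou (1999-05-23).
Among Adeyemi and Drummond, alphabetically by surname: Adeyemi before Drummond.
Full order: Castillo, Petrov, Adeyemi, Drummond, Dimitriou, Abara, Ruiz, Espinoza, Bianchi.

Castillo, Petrov, Adeyemi, Drummond, Dimitriou, Abara, Ruiz, Espinoza, Bianchi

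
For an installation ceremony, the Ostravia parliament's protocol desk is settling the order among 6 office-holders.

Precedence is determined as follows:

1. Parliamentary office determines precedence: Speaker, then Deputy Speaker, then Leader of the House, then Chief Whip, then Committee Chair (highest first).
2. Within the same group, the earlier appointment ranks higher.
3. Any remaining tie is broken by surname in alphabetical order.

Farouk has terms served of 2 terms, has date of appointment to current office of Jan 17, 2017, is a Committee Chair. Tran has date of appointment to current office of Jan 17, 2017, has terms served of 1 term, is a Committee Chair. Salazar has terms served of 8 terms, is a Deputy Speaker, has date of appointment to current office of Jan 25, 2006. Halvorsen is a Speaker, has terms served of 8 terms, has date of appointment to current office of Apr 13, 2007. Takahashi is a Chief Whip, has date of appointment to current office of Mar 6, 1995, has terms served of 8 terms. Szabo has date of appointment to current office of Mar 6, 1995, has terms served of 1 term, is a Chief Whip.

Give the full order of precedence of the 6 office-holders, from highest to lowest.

By parliamentary office: Halvorsen (Speaker); then Salazar (Deputy Speaker); then Szabo and Takahashi (Chief Whip); then Farouk and Tran (Committee Chair).
Szabo and Takahashi both have date of appointment to current office Mar 6, 1995, so the next rule applies.
Among Szabo and Takahashi, alphabetically by surname: Szabo before Takahashi.
Farouk and Tran both have date of appointment to current office Jan 17, 2017, so the next rule applies.
Among Farouk and Tran, alphabetically by surname: Farouk before Tran.
Full order: Halvorsen, Salazar, Szabo, Takahashi, Farouk, Tran.

Halvorsen, Salazar, Szabo, Takahashi, Farouk, Tran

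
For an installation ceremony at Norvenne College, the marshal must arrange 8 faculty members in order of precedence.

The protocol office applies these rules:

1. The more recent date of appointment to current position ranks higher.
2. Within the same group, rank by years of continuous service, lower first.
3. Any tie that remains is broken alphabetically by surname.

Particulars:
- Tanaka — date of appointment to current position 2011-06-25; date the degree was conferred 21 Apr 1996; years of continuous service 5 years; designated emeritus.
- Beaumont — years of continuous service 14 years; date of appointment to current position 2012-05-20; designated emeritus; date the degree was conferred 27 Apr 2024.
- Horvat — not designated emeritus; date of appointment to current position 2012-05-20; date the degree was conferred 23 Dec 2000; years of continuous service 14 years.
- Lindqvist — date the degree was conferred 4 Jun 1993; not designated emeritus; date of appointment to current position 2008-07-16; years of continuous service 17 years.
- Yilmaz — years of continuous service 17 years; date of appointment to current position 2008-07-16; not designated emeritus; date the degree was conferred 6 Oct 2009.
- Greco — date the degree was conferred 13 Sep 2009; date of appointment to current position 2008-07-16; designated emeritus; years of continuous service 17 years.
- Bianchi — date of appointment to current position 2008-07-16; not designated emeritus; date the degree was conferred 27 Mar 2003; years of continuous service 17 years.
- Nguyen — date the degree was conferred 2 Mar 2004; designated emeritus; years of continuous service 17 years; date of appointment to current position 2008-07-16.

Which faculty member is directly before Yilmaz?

Nguyen

By date of appointment to current position (later first): Beaumont and Horvat (both 2012-05-20); then Tanaka (2011-06-25); then Bianchi, Greco, Lindqvist, Nguyen and Yilmaz (each 2008-07-16).
Beaumont and Horvat both have years of continuous service 14 years, so the next rule applies.
Among Beaumont and Horvat, alphabetically by surname: Beaumont before Horvat.
Bianchi, Greco, Lindqvist, Nguyen and Yilmaz all have years of continuous service 17 years, so the next rule applies.
Among Bianchi, Greco, Lindqvist, Nguyen and Yilmaz, alphabetically by surname: Bianchi before Greco before Lindqvist before Nguyen before Yilmaz.
Order: Beaumont, Horvat, Tanaka, Bianchi, Greco, Lindqvist, Nguyen, Yilmaz.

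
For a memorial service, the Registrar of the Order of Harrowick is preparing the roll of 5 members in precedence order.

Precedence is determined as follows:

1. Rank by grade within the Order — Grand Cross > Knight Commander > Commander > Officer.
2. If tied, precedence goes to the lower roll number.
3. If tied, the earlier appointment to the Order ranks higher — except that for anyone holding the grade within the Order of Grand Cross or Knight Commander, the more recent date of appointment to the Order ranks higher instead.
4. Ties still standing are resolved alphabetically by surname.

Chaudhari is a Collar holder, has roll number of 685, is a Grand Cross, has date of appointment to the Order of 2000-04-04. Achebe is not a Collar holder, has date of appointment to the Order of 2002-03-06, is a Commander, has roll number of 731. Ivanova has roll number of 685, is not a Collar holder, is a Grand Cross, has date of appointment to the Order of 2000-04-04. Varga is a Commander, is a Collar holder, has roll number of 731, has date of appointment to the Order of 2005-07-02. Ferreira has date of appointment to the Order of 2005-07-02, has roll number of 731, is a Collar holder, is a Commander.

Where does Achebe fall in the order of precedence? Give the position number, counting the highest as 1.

3

By grade within the Order: Chaudhari and Ivanova (Grand Cross); then Achebe, Ferreira and Varga (Commander).
Chaudhari and Ivanova both have roll number 685, so the next rule applies.
Chaudhari and Ivanova both have date of appointment to the Order 2000-04-04, so the next rule applies.
Among Chaudhari and Ivanova, alphabetically by surname: Chaudhari before Ivanova.
Achebe, Ferreira and Varga all have roll number 731, so the next rule applies.
Among Achebe, Ferreira and Varga, by date of appointment to the Order (earlier first): Achebe (2002-03-06) before Ferreira and Varga (2005-07-02).
Among Ferreira and Varga, alphabetically by surname: Ferreira before Varga.
Order: Chaudhari, Ivanova, Achebe, Ferreira, Varga. So position 3.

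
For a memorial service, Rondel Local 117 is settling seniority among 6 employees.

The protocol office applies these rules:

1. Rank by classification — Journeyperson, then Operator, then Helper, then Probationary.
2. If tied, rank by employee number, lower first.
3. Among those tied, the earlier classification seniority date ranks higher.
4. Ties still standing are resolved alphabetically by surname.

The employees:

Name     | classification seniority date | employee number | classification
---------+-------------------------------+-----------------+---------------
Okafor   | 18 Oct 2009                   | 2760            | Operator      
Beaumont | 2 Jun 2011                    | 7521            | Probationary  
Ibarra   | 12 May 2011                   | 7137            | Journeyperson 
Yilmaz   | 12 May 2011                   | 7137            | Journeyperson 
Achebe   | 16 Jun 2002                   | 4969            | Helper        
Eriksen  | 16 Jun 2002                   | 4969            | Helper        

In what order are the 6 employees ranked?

By classification: Ibarra and Yilmaz (Journeyperson); then Okafor (Operator); then Achebe and Eriksen (Helper); then Beaumont (Probationary).
Ibarra and Yilmaz both have employee number 7137, so the next rule applies.
Ibarra and Yilmaz both have classification seniority date 12 May 2011, so the next rule applies.
Among Ibarra and Yilmaz, alphabetically by surname: Ibarra before Yilmaz.
Achebe and Eriksen both have employee number 4969, so the next rule applies.
Achebe and Eriksen both have classification seniority date 16 Jun 2002, so the next rule applies.
Among Achebe and Eriksen, alphabetically by surname: Achebe before Eriksen.
Full order: Ibarra, Yilmaz, Okafor, Achebe, Eriksen, Beaumont.

Ibarra, Yilmaz, Okafor, Achebe, Eriksen, Beaumont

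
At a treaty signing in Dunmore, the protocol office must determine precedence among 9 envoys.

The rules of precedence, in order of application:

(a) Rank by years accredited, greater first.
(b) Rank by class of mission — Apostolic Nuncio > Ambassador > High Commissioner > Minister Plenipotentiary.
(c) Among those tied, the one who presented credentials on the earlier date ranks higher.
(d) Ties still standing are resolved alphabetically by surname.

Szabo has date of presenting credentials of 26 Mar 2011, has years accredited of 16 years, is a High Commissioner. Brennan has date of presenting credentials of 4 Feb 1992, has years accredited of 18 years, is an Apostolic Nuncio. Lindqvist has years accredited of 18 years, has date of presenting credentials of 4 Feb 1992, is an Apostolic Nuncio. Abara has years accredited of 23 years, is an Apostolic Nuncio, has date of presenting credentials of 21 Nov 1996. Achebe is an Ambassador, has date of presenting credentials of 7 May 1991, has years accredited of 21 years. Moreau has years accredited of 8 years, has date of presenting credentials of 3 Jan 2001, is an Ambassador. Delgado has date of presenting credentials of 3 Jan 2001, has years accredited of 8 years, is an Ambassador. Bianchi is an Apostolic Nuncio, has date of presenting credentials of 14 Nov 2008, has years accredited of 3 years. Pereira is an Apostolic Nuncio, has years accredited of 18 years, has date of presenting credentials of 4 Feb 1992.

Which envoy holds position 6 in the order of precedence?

By years accredited (higher first): Abara (23 years); then Achebe (21 years); then Brennan, Lindqvist and Pereira (each 18 years); then Szabo (16 years); then Delgado and Moreau (both 8 years); then Bianchi (3 years).
Brennan, Lindqvist and Pereira are each Apostolic Nuncio, so the next rule applies.
Brennan, Lindqvist and Pereira all have date of presenting credentials 4 Feb 1992, so the next rule applies.
Among Brennan, Lindqvist and Pereira, alphabetically by surname: Brennan before Lindqvist before Pereira.
Delgado and Moreau are each Ambassador, so the next rule applies.
Delgado and Moreau both have date of presenting credentials 3 Jan 2001, so the next rule applies.
Among Delgado and Moreau, alphabetically by surname: Delgado before Moreau.
Order: Abara, Achebe, Brennan, Lindqvist, Pereira, Szabo, Delgado, Moreau, Bianchi.

Szabo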